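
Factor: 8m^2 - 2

Every term has a factor of 2. Then 4m^2 - 1 = (2m)² − (1)².

2(2m + 1)(2m - 1)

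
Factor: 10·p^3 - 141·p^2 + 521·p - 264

Testing divisors of the constant over divisors of the leading coefficient, p = 8 is a root, giving the factor (p - 8) and quotient 10·p^2 - 61·p + 33.
The remaining quadratic factors as (5·p - 3)(2·p - 11).

(2·p - 11)·(5·p - 3)·(p - 8)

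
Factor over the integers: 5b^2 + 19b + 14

(5b + 14)(b + 1)

Need a pair with product 5·14 = 70 and sum 19: that's 5 and 14.
Split the middle term: 5b^2 + 5b + 14b + 14 = 5b(b + 1) + 14(b + 1).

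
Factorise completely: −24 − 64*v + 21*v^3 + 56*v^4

(8*v + 3)*(7*v^3 − 8)

Group as (56*v^4 − 64*v) + (21*v^3 − 24) = 8*v*(7*v^3 − 8) + 3*(7*v^3 − 8).
Both groups share the factor (7*v^3 − 8).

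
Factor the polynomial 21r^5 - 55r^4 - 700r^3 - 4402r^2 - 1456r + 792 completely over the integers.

(3r + 2)(7r - 2)(r - 9)(r^2 + 6r + 22)

By the rational root theorem, r = 2/7 is a root, giving the factor (7r - 2) and quotient 3r^4 - 7r^3 - 102r^2 - 658r - 396.
Next, r = 9 is a root, giving the factor (r - 9) and quotient 3r^3 + 20r^2 + 78r + 44.
Then r = -2/3 is a root, so (3r + 2) divides it; the quotient is r^2 + 6r + 22.
The quadratic r^2 + 6r + 22 has discriminant -52 < 0 and is irreducible over ℤ.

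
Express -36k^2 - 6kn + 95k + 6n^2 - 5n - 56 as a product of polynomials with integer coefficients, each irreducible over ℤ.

-(4k + 2n - 7)(9k - 3n - 8)

Group: -9k(4k + 2n - 7) + (3n + 8)(4k + 2n - 7); both groups contain (4k + 2n - 7).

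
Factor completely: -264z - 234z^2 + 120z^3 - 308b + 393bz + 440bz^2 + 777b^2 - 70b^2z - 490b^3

-(14b + 4z - 11)(5b - 5z - 4)(7b + 6z)

Group: 14b(-35b^2 + 5bz + 28b + 30z^2 + 24z) + (4z - 11)(-35b^2 + 5bz + 28b + 30z^2 + 24z); both groups contain (-35b^2 + 5bz + 28b + 30z^2 + 24z), so (14b + 4z - 11) is a factor with cofactor -35b^2 + 5bz + 28b + 30z^2 + 24z.
The cofactor groups again: -35b^2 + 5bz + 28b + 30z^2 + 24z = -5b(7b + 6z) + (5z + 4)(7b + 6z); both groups contain (7b + 6z), giving -(5b - 5z - 4)(7b + 6z).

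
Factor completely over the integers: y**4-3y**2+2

(y+1)(y-1)(y**2-2)

Substitute u = y**2 to get a quadratic in u, then factor.
y**2-2 is irreducible over ℤ (2 is not a perfect square).
y**2-1 is a difference of squares.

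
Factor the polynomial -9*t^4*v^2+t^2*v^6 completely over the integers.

Pull out the common factor t^2*v^2, leaving -9*t^2+v^4.
Recognize a difference of squares with the parts v^2 and 3*t.

-t^2*v^2*(3*t+v^2)*(3*t-v^2)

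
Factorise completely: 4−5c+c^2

Two integers with product 4 and sum −5 are −4 and −1.

(c−1)(c−4)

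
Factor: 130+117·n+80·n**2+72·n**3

(9·n+10)·(8·n**2+13)

Group as (72·n**3+117·n) + (80·n**2+130) = 9·n·(8·n**2+13) + 10·(8·n**2+13).
Both groups share the factor (8·n**2+13).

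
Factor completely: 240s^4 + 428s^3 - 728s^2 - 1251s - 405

By the rational root theorem, s = 9/5 is a root, so (5s - 9) divides it; the quotient is 48s^3 + 172s^2 + 164s + 45.
Then s = -1/2 is a root, giving the factor (2s + 1) and quotient 24s^2 + 74s + 45.
The remaining quadratic factors as (4s + 9)(6s + 5).

(2s + 1)(4s + 9)(5s - 9)(6s + 5)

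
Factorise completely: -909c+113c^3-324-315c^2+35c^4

By the rational root theorem, c = 3 is a root, giving the factor (c-3) and quotient 35c^3+218c^2+339c+108.
Continuing, c = -4 is a root, so (c+4) divides it; the quotient is 35c^2+78c+27.
The remaining quadratic factors as (7c+3)(5c+9).

(5c+9)(7c+3)(c+4)(c-3)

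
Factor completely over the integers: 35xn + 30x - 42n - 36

(5x - 6)(7n + 6)

Group as (35xn + 30x) + (-42n - 36) = 5x(7n + 6) - 6(7n + 6).
Both groups share the factor (7n + 6).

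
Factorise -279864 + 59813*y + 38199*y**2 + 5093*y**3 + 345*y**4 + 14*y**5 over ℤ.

(2*y + 13)*(7*y - 13)*(y + 9)*(y**2 + 11*y + 184)

Among the possible rational roots, y = -13/2 is a root, so (2*y + 13) is a factor; dividing leaves 7*y**4 + 127*y**3 + 1721*y**2 + 7913*y - 21528.
Continuing, y = -9 is a root, so (y + 9) divides it; the quotient is 7*y**3 + 64*y**2 + 1145*y - 2392.
Continuing, y = 13/7 is a root, so (7*y - 13) is a factor; dividing leaves y**2 + 11*y + 184.
The quadratic y**2 + 11*y + 184 has discriminant -615 < 0 and is irreducible over ℤ.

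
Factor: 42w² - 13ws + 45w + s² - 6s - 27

(6w - s + 9)(7w - s - 3)

Group: 7w(6w - s + 9) + (-s - 3)(6w - s + 9); both groups contain (6w - s + 9).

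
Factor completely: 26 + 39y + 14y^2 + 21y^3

Group as (21y^3 + 39y) + (14y^2 + 26) = 3y(7y^2 + 13) + 2(7y^2 + 13).
Both groups share the factor (7y^2 + 13).

(3y + 2)(7y^2 + 13)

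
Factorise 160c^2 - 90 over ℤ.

10(4c + 3)(4c - 3)

Every term has a factor of 10. Then 16c^2 - 9 = (4c)² − (3)².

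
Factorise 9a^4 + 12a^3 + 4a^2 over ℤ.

Factor out a^2 first: what remains is 9a^2 + 12a + 4.
Recognize a perfect-square trinomial with the parts 2 and 3a.

a^2(3a + 2)^2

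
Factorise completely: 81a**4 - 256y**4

Write as (9a**2)² − (16y**2)², then factor 9a**2 - 16y**2 once more.

(3a + 4y)(3a - 4y)(9a**2 + 16y**2)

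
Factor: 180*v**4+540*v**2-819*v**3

9*v**2*(4*v-15)*(5*v-4)

Pull out the common factor 9*v**2, then factor the remaining trinomial.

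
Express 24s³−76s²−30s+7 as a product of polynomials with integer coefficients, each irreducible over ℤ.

Testing divisors of the constant over divisors of the leading coefficient, s = −1/2 is a root, giving the factor (2s+1) and quotient 12s²−44s+7.
The remaining quadratic factors as (6s−1)(2s−7).

(2s+1)(2s−7)(6s−1)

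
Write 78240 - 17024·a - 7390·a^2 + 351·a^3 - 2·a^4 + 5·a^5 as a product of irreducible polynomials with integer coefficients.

By the rational root theorem, a = 10 is a root, giving the factor (a - 10) and quotient 5·a^4 + 48·a^3 + 831·a^2 + 920·a - 7824.
Continuing, a = 12/5 is a root, so (5·a - 12) divides it; the quotient is a^3 + 12·a^2 + 195·a + 652.
Continuing, a = -4 is a root, giving the factor (a + 4) and quotient a^2 + 8·a + 163.
The quadratic a^2 + 8·a + 163 has discriminant -588 < 0 and is irreducible over ℤ.

(5·a - 12)·(a + 4)·(a - 10)·(a^2 + 8·a + 163)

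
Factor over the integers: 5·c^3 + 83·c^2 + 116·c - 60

(5·c - 2)·(c + 15)·(c + 2)

By the rational root theorem, c = -2 is a root, so (c + 2) is a factor; dividing leaves 5·c^2 + 73·c - 30.
The remaining quadratic factors as (c + 15)(5·c - 2).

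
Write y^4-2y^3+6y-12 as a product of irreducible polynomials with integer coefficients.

Group as (y^4+6y) + (-2y^3-12) = y(y^3+6) - 2(y^3+6).
Both groups share the factor (y^3+6).

(y-2)(y^3+6)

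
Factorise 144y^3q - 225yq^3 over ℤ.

9qy(4y - 5q)(4y + 5q)

Every term has a factor of 9yq. Then 16y^2 - 25q^2 = (4y)² − (5q)².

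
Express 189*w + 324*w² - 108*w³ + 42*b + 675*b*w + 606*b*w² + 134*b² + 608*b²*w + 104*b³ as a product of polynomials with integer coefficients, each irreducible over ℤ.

(13*b - 2*w + 7)*(2*b + 9*w)*(4*b + 6*w + 3)

Group: 13*b*(8*b² + 48*b*w + 6*b + 54*w² + 27*w) + (-2*w + 7)*(8*b² + 48*b*w + 6*b + 54*w² + 27*w); both groups contain (8*b² + 48*b*w + 6*b + 54*w² + 27*w), so (13*b - 2*w + 7) is a factor with cofactor 8*b² + 48*b*w + 6*b + 54*w² + 27*w.
The cofactor groups again: 8*b² + 48*b*w + 6*b + 54*w² + 27*w = 2*b*(4*b + 6*w + 3) + 9*w*(4*b + 6*w + 3); both groups contain (4*b + 6*w + 3), giving (2*b + 9*w)*(4*b + 6*w + 3).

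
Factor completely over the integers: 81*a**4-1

(3*a+1)*(3*a-1)*(9*a**2+1)

Write as (9*a**2)² − (1)², then factor 9*a**2-1 once more.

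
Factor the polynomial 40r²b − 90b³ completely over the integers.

10b(2r − 3b)(2r + 3b)

Factor out 10b, leaving 4r² − 9b², which is a difference of two squares.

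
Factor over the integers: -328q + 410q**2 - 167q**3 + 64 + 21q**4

(3q - 8)(7q - 2)(q - 1)(q - 4)

Testing divisors of the constant over divisors of the leading coefficient, q = 2/7 is a root, so (7q - 2) divides it; the quotient is 3q**3 - 23q**2 + 52q - 32.
Continuing, q = 1 is a root, so (q - 1) divides it; the quotient is 3q**2 - 20q + 32.
The remaining quadratic factors as (3q - 8)(q - 4).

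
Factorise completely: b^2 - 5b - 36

Two integers with product -36 and sum -5 are -9 and 4.

(b + 4)(b - 9)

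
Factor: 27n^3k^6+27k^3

Pull out the common factor 27k^3, leaving n^3k^3+1.
Recognize a sum of cubes with the parts 1 and nk.

27k^3(nk+1)(n^2k^2−nk+1)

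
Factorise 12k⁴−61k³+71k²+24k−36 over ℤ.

(3k+2)(4k−3)(k−2)(k−3)

Testing divisors of the constant over divisors of the leading coefficient, k = 2 is a root, giving the factor (k−2) and quotient 12k³−37k²−3k+18.
Next, k = −2/3 is a root, so (3k+2) is a factor; dividing leaves 4k²−15k+9.
The remaining quadratic factors as (k−3)(4k−3).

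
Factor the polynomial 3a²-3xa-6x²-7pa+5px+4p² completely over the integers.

(4p-3x-3a)(p+2x-a)

Group: 4p(p+2x-a) + (-3x-3a)(p+2x-a); both groups contain (p+2x-a).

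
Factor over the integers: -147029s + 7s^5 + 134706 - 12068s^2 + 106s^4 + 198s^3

(7s - 6)(s + 13)(s - 11)(s^2 + 14s + 157)

Testing divisors of the constant over divisors of the leading coefficient, s = -13 is a root, giving the factor (s + 13) and quotient 7s^4 + 15s^3 + 3s^2 - 12107s + 10362.
Then s = 6/7 is a root, giving the factor (7s - 6) and quotient s^3 + 3s^2 + 3s - 1727.
Next, s = 11 is a root, so (s - 11) divides it; the quotient is s^2 + 14s + 157.
The quadratic s^2 + 14s + 157 has discriminant -432 < 0 and is irreducible over ℤ.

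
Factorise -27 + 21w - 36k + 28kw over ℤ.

(4k + 3)(7w - 9)

Group as (28kw - 36k) + (21w - 27) = 4k(7w - 9) + 3(7w - 9).
Both groups share the factor (7w - 9).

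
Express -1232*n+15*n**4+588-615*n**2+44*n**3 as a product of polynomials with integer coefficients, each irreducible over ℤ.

Among the possible rational roots, n = 6 is a root, so (n-6) is a factor; dividing leaves 15*n**3+134*n**2+189*n-98.
Then n = 2/5 is a root, so (5*n-2) divides it; the quotient is 3*n**2+28*n+49.
The remaining quadratic factors as (3*n+7)(n+7).

(3*n+7)*(5*n-2)*(n+7)*(n-6)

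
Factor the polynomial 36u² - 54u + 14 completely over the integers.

Pull out the common factor 2, then factor the remaining trinomial.

2(3u - 1)(6u - 7)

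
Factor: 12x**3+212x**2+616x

Pull out the common factor 4x, then factor the remaining trinomial.

4x(3x+11)(x+14)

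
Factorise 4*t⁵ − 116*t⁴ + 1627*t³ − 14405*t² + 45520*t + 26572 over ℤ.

(2*t + 1)*(2*t − 13)*(t − 14)*(t² − 9*t + 146)

By the rational root theorem, t = 13/2 is a root, so (2*t − 13) is a factor; dividing leaves 2*t⁴ − 45*t³ + 521*t² − 3816*t − 2044.
Then t = −1/2 is a root, giving the factor (2*t + 1) and quotient t³ − 23*t² + 272*t − 2044.
Then t = 14 is a root, so (t − 14) is a factor; dividing leaves t² − 9*t + 146.
The quadratic t² − 9*t + 146 has discriminant −503 < 0 and is irreducible over ℤ.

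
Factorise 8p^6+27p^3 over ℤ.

p^3(2p+3)(4p^2-6p+9)

Every term has a factor of p^3; factoring it out leaves 8p^3+27.
Recognize a sum of cubes with the parts 2p and 3.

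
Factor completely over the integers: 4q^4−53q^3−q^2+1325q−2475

(4q−9)(q+5)(q−11)(q−5)

Among the possible rational roots, q = 5 is a root, so (q−5) is a factor; dividing leaves 4q^3−33q^2−166q+495.
Continuing, q = −5 is a root, so (q+5) is a factor; dividing leaves 4q^2−53q+99.
The remaining quadratic factors as (4q−9)(q−11).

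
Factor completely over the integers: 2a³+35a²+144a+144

(2a+3)(a+12)(a+4)

Testing divisors of the constant over divisors of the leading coefficient, a = −3/2 is a root, so (2a+3) is a factor; dividing leaves a²+16a+48.
The remaining quadratic factors as (a+12)(a+4).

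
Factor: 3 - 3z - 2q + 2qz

(2q - 3)(z - 1)

Group as (2qz - 2q) + (-3z + 3) = 2q(z - 1) - 3(z - 1).
Both groups share the factor (z - 1).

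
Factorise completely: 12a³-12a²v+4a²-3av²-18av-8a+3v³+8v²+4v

(2a+v+2)(2a-v)(3a-3v-2)

Group: 3a(4a²+4a-v²-2v) + (-3v-2)(4a²+4a-v²-2v); both groups contain (4a²+4a-v²-2v), so (3a-3v-2) is a factor with cofactor 4a²+4a-v²-2v.
The cofactor groups again: 4a²+4a-v²-2v = 2a(2a+v+2) - v(2a+v+2); both groups contain (2a+v+2), giving (2a-v)(2a+v+2).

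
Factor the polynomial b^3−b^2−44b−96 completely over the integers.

(b+3)(b+4)(b−8)

Trying the rational-root candidates, b = −3 is a root, so (b+3) divides it; the quotient is b^2−4b−32.
The remaining quadratic factors as (b−8)(b+4).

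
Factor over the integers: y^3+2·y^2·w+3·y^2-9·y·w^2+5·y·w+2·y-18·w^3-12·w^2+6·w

(y-3·w+1)·(y+2·w+2)·(y+3·w)

Group: y·(y^2+5·y·w+2·y+6·w^2+6·w) + (-3·w+1)·(y^2+5·y·w+2·y+6·w^2+6·w); both groups contain (y^2+5·y·w+2·y+6·w^2+6·w), so (y-3·w+1) is a factor with cofactor y^2+5·y·w+2·y+6·w^2+6·w.
The cofactor groups again: y^2+5·y·w+2·y+6·w^2+6·w = y·(y+3·w) + (2·w+2)·(y+3·w); both groups contain (y+3·w), giving (y+2·w+2)·(y+3·w).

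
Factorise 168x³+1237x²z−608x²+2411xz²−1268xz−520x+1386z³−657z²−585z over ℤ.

Group: 8x(21x²+131xz−76x+154z²−73z−65) + 9z(21x²+131xz−76x+154z²−73z−65); both groups contain (21x²+131xz−76x+154z²−73z−65), so (8x+9z) is a factor with cofactor 21x²+131xz−76x+154z²−73z−65.
The cofactor groups again: 21x²+131xz−76x+154z²−73z−65 = 3x(7x+11z+5) + (14z−13)(7x+11z+5); both groups contain (7x+11z+5), giving (3x+14z−13)(7x+11z+5).

(3x+14z−13)(7x+11z+5)(8x+9z)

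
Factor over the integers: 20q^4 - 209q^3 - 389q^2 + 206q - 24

Among the possible rational roots, q = -2 is a root, giving the factor (q + 2) and quotient 20q^3 - 249q^2 + 109q - 12.
Next, q = 1/5 is a root, so (5q - 1) is a factor; dividing leaves 4q^2 - 49q + 12.
The remaining quadratic factors as (4q - 1)(q - 12).

(4q - 1)(5q - 1)(q + 2)(q - 12)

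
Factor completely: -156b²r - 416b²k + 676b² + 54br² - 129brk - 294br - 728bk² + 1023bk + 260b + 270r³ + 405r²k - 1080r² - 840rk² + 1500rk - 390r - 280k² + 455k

-(13b + 15r + 5)(4b - 6r + 7k)(3r + 8k - 13)

Group: 3r(-52b² + 18br - 91bk - 20b + 90r² - 105rk + 30r - 35k) + (8k - 13)(-52b² + 18br - 91bk - 20b + 90r² - 105rk + 30r - 35k); both groups contain (-52b² + 18br - 91bk - 20b + 90r² - 105rk + 30r - 35k), so (3r + 8k - 13) is a factor with cofactor -52b² + 18br - 91bk - 20b + 90r² - 105rk + 30r - 35k.
The cofactor groups again: -52b² + 18br - 91bk - 20b + 90r² - 105rk + 30r - 35k = -4b(13b + 15r + 5) + (6r - 7k)(13b + 15r + 5); both groups contain (13b + 15r + 5), giving -(4b - 6r + 7k)(13b + 15r + 5).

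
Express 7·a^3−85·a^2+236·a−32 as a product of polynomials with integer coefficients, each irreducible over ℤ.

(7·a−1)·(a−4)·(a−8)

By the rational root theorem, a = 4 is a root, so (a−4) divides it; the quotient is 7·a^2−57·a+8.
The remaining quadratic factors as (a−8)(7·a−1).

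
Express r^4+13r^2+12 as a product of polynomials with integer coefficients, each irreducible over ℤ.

Substitute u = r^2 to get a quadratic in u, then factor.
r^2+12 is irreducible over ℤ (always positive, so no real roots).
r^2+1 is irreducible over ℤ (sum of squares).

(r^2+1)(r^2+12)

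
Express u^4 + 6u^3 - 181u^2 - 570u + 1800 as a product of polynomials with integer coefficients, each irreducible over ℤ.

(u + 15)(u + 5)(u - 12)(u - 2)

Among the possible rational roots, u = -5 is a root, so (u + 5) divides it; the quotient is u^3 + u^2 - 186u + 360.
Continuing, u = 12 is a root, giving the factor (u - 12) and quotient u^2 + 13u - 30.
The remaining quadratic factors as (u - 2)(u + 15).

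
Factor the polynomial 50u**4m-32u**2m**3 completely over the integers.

Factor out 2u**2m, leaving 25u**2-16m**2, which is a difference of two squares.

2mu**2(5u-4m)(5u+4m)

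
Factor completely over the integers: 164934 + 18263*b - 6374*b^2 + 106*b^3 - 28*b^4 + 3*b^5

(3*b + 11)*(b - 14)*(b - 7)*(b^2 + 8*b + 153)

Testing divisors of the constant over divisors of the leading coefficient, b = -11/3 is a root, giving the factor (3*b + 11) and quotient b^4 - 13*b^3 + 83*b^2 - 2429*b + 14994.
Continuing, b = 14 is a root, giving the factor (b - 14) and quotient b^3 + b^2 + 97*b - 1071.
Next, b = 7 is a root, giving the factor (b - 7) and quotient b^2 + 8*b + 153.
The quadratic b^2 + 8*b + 153 has discriminant -548 < 0 and is irreducible over ℤ.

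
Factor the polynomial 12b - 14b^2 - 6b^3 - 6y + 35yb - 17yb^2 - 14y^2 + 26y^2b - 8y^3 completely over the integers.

Group: 2y(-4y^2 + 7yb - 3y + 2b^2 + 6b) + (-3b + 2)(-4y^2 + 7yb - 3y + 2b^2 + 6b); both groups contain (-4y^2 + 7yb - 3y + 2b^2 + 6b), so (2y - 3b + 2) is a factor with cofactor -4y^2 + 7yb - 3y + 2b^2 + 6b.
The cofactor groups again: -4y^2 + 7yb - 3y + 2b^2 + 6b = -y(4y + b + 3) + 2b(4y + b + 3); both groups contain (4y + b + 3), giving -(y - 2b)(4y + b + 3).

-(y - 2b)(2y - 3b + 2)(4y + b + 3)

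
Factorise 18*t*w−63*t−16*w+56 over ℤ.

(2*w−7)*(9*t−8)

Group as (18*t*w−63*t) + (−16*w+56) = 9*t*(2*w−7) − 8*(2*w−7).
Both groups share the factor (2*w−7).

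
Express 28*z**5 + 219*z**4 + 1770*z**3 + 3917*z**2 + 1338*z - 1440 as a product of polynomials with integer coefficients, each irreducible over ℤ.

(4*z + 5)*(7*z - 3)*(z + 2)*(z**2 + 5*z + 48)

Trying the rational-root candidates, z = -5/4 is a root, so (4*z + 5) divides it; the quotient is 7*z**4 + 46*z**3 + 385*z**2 + 498*z - 288.
Next, z = -2 is a root, giving the factor (z + 2) and quotient 7*z**3 + 32*z**2 + 321*z - 144.
Continuing, z = 3/7 is a root, so (7*z - 3) is a factor; dividing leaves z**2 + 5*z + 48.
The quadratic z**2 + 5*z + 48 has discriminant -167 < 0 and is irreducible over ℤ.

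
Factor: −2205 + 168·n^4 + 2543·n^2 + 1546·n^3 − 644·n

(4·n + 7)·(6·n − 5)·(7·n + 9)·(n + 7)

By the rational root theorem, n = −9/7 is a root, so (7·n + 9) divides it; the quotient is 24·n^3 + 190·n^2 + 119·n − 245.
Next, n = −7/4 is a root, so (4·n + 7) divides it; the quotient is 6·n^2 + 37·n − 35.
The remaining quadratic factors as (6·n − 5)(n + 7).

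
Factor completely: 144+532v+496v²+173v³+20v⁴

(4v+9)(5v+2)(v+2)(v+4)

By the rational root theorem, v = -2 is a root, so (v+2) is a factor; dividing leaves 20v³+133v²+230v+72.
Continuing, v = -2/5 is a root, giving the factor (5v+2) and quotient 4v²+25v+36.
The remaining quadratic factors as (v+4)(4v+9).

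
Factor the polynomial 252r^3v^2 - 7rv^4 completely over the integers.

Every term has a factor of 7rv^2. Then 36r^2 - v^2 = (6r)² − (v)².

7rv^2(6r + v)(6r - v)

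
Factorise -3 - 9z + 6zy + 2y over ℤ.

Group as (6zy - 9z) + (2y - 3) = 3z(2y - 3) + (2y - 3).
Both groups share the factor (2y - 3).

(2y - 3)(3z + 1)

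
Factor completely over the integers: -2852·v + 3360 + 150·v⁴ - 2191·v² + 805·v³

Among the possible rational roots, v = 12/5 is a root, giving the factor (5·v - 12) and quotient 30·v³ + 233·v² + 121·v - 280.
Next, v = -8/5 is a root, so (5·v + 8) divides it; the quotient is 6·v² + 37·v - 35.
The remaining quadratic factors as (6·v - 5)(v + 7).

(5·v + 8)·(5·v - 12)·(6·v - 5)·(v + 7)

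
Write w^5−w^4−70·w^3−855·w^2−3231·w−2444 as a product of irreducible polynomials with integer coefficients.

(w+1)·(w+4)·(w−13)·(w^2+7·w+47)

Testing divisors of the constant over divisors of the leading coefficient, w = 13 is a root, giving the factor (w−13) and quotient w^4+12·w^3+86·w^2+263·w+188.
Then w = −1 is a root, giving the factor (w+1) and quotient w^3+11·w^2+75·w+188.
Continuing, w = −4 is a root, giving the factor (w+4) and quotient w^2+7·w+47.
The quadratic w^2+7·w+47 has discriminant −139 < 0 and is irreducible over ℤ.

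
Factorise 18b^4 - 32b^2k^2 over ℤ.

2b^2(3b + 4k)(3b - 4k)

Factor out 2b^2, leaving 9b^2 - 16k^2, which is a difference of two squares.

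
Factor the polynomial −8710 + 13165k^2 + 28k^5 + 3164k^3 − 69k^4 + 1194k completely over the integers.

Testing divisors of the constant over divisors of the leading coefficient, k = 5/7 is a root, so (7k − 5) is a factor; dividing leaves 4k^4 − 7k^3 + 447k^2 + 2200k + 1742.
Then k = −13/4 is a root, so (4k + 13) is a factor; dividing leaves k^3 − 5k^2 + 128k + 134.
Continuing, k = −1 is a root, giving the factor (k + 1) and quotient k^2 − 6k + 134.
The quadratic k^2 − 6k + 134 has discriminant −500 < 0 and is irreducible over ℤ.

(4k + 13)(7k − 5)(k + 1)(k^2 − 6k + 134)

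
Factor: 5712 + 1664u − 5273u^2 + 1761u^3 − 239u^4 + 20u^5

(4u − 7)(5u + 4)(u − 4)(u^2 − 7u + 51)

Trying the rational-root candidates, u = 7/4 is a root, so (4u − 7) divides it; the quotient is 5u^4 − 51u^3 + 351u^2 − 704u − 816.
Next, u = −4/5 is a root, so (5u + 4) is a factor; dividing leaves u^3 − 11u^2 + 79u − 204.
Then u = 4 is a root, giving the factor (u − 4) and quotient u^2 − 7u + 51.
The quadratic u^2 − 7u + 51 has discriminant −155 < 0 and is irreducible over ℤ.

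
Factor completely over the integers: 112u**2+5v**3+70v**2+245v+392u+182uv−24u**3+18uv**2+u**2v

Group: 3u(−8u**2+3uv+56u+5v**2+35v) + (v+7)(−8u**2+3uv+56u+5v**2+35v); both groups contain (−8u**2+3uv+56u+5v**2+35v), so (3u+v+7) is a factor with cofactor −8u**2+3uv+56u+5v**2+35v.
The cofactor groups again: −8u**2+3uv+56u+5v**2+35v = −8u(u−v−7) − 5v(u−v−7); both groups contain (u−v−7), giving −(8u+5v)(u−v−7).

−(3u+v+7)(8u+5v)(u−v−7)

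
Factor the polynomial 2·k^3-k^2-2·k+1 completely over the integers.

(2·k-1)·(k+1)·(k-1)

By the rational root theorem, k = 1/2 is a root, so (2·k-1) divides it; the quotient is k^2-1.
The remaining quadratic factors as (k+1)(k-1).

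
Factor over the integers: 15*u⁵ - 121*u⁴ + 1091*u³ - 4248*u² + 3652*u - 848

(3*u - 2)*(5*u - 2)*(u - 4)*(u² - 3*u + 53)

Among the possible rational roots, u = 2/5 is a root, giving the factor (5*u - 2) and quotient 3*u⁴ - 23*u³ + 209*u² - 766*u + 424.
Then u = 2/3 is a root, so (3*u - 2) is a factor; dividing leaves u³ - 7*u² + 65*u - 212.
Next, u = 4 is a root, so (u - 4) is a factor; dividing leaves u² - 3*u + 53.
The quadratic u² - 3*u + 53 has discriminant -203 < 0 and is irreducible over ℤ.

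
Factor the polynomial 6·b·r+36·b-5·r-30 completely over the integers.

(6·b-5)·(r+6)

Group as (6·b·r+36·b) + (-5·r-30) = 6·b·(r+6) - 5·(r+6).
Both groups share the factor (r+6).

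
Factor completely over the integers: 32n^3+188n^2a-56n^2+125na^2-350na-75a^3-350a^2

(8n-3a-14)(4n+5a)(n+5a)

Group: 8n(4n^2+25na+25a^2) + (-3a-14)(4n^2+25na+25a^2); both groups contain (4n^2+25na+25a^2), so (8n-3a-14) is a factor with cofactor 4n^2+25na+25a^2.
The cofactor groups again: 4n^2+25na+25a^2 = n(4n+5a) + 5a(4n+5a); both groups contain (4n+5a), giving (n+5a)(4n+5a).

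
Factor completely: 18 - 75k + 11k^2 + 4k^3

By the rational root theorem, k = 3 is a root, giving the factor (k - 3) and quotient 4k^2 + 23k - 6.
The remaining quadratic factors as (4k - 1)(k + 6).

(4k - 1)(k + 6)(k - 3)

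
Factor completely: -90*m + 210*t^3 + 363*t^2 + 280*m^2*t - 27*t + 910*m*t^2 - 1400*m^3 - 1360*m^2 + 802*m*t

-(10*m + 3*t)*(10*m + 5*t + 9)*(14*m - 14*t + 1)

Group: 10*m*(-140*m^2 + 98*m*t - 10*m + 42*t^2 - 3*t) + (5*t + 9)*(-140*m^2 + 98*m*t - 10*m + 42*t^2 - 3*t); both groups contain (-140*m^2 + 98*m*t - 10*m + 42*t^2 - 3*t), so (10*m + 5*t + 9) is a factor with cofactor -140*m^2 + 98*m*t - 10*m + 42*t^2 - 3*t.
The cofactor groups again: -140*m^2 + 98*m*t - 10*m + 42*t^2 - 3*t = -10*m*(14*m - 14*t + 1) - 3*t*(14*m - 14*t + 1); both groups contain (14*m - 14*t + 1), giving -(10*m + 3*t)*(14*m - 14*t + 1).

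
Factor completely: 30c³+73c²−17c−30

(2c+5)(3c−2)(5c+3)

Testing divisors of the constant over divisors of the leading coefficient, c = −3/5 is a root, giving the factor (5c+3) and quotient 6c²+11c−10.
The remaining quadratic factors as (2c+5)(3c−2).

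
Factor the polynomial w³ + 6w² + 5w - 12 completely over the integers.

Testing divisors of the constant over divisors of the leading coefficient, w = -4 is a root, giving the factor (w + 4) and quotient w² + 2w - 3.
The remaining quadratic factors as (w + 3)(w - 1).

(w + 3)(w + 4)(w - 1)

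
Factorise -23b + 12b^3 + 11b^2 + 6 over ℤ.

By the rational root theorem, b = -2 is a root, so (b + 2) divides it; the quotient is 12b^2 - 13b + 3.
The remaining quadratic factors as (4b - 3)(3b - 1).

(3b - 1)(4b - 3)(b + 2)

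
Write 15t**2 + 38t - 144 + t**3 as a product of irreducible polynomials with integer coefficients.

By the rational root theorem, t = -8 is a root, so (t + 8) is a factor; dividing leaves t**2 + 7t - 18.
The remaining quadratic factors as (t + 9)(t - 2).

(t + 8)(t + 9)(t - 2)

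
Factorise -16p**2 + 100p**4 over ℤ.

Pull out the common factor 4p**2; 25p**2 - 4 is a difference of squares.

4p**2(5p + 2)(5p - 2)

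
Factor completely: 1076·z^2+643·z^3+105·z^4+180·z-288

Among the possible rational roots, z = -3 is a root, so (z+3) divides it; the quotient is 105·z^3+328·z^2+92·z-96.
Then z = 2/5 is a root, giving the factor (5·z-2) and quotient 21·z^2+74·z+48.
The remaining quadratic factors as (7·z+6)(3·z+8).

(3·z+8)·(5·z-2)·(7·z+6)·(z+3)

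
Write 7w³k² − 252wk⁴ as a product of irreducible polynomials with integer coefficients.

Factor out 7wk², leaving w² − 36k², which is a difference of two squares.

7k²w(w − 6k)(w + 6k)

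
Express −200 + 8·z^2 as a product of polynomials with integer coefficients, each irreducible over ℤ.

Every term has a factor of 8. Then z^2 − 25 = (z)² − (5)².

8·(z + 5)·(z − 5)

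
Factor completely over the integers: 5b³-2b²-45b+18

Trying the rational-root candidates, b = -3 is a root, so (b+3) is a factor; dividing leaves 5b²-17b+6.
The remaining quadratic factors as (b-3)(5b-2).

(5b-2)(b+3)(b-3)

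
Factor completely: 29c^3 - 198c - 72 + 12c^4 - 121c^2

(3c + 2)(4c + 3)(c + 4)(c - 3)

Testing divisors of the constant over divisors of the leading coefficient, c = -2/3 is a root, giving the factor (3c + 2) and quotient 4c^3 + 7c^2 - 45c - 36.
Continuing, c = -3/4 is a root, so (4c + 3) is a factor; dividing leaves c^2 + c - 12.
The remaining quadratic factors as (c + 4)(c - 3).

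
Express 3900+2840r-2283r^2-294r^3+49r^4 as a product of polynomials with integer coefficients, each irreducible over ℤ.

(7r+6)(7r-13)(r+5)(r-10)

Among the possible rational roots, r = 13/7 is a root, giving the factor (7r-13) and quotient 7r^3-29r^2-380r-300.
Then r = -6/7 is a root, so (7r+6) divides it; the quotient is r^2-5r-50.
The remaining quadratic factors as (r+5)(r-10).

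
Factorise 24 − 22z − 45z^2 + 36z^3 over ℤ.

By the rational root theorem, z = −3/4 is a root, so (4z + 3) is a factor; dividing leaves 9z^2 − 18z + 8.
The remaining quadratic factors as (3z − 2)(3z − 4).

(3z − 2)(3z − 4)(4z + 3)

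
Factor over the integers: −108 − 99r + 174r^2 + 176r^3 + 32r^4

(2r + 3)(4r + 3)(4r − 3)(r + 4)

Testing divisors of the constant over divisors of the leading coefficient, r = −3/4 is a root, giving the factor (4r + 3) and quotient 8r^3 + 38r^2 + 15r − 36.
Continuing, r = 3/4 is a root, so (4r − 3) is a factor; dividing leaves 2r^2 + 11r + 12.
The remaining quadratic factors as (r + 4)(2r + 3).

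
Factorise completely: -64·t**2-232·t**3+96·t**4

Pull out the common factor 8·t**2, then factor the remaining trinomial.

8·t**2·(3·t-8)·(4·t+1)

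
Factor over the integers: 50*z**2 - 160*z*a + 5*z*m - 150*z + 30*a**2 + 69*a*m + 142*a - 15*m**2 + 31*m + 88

(5*z - 15*a + 3*m - 11)*(10*z - 2*a - 5*m - 8)

Group: 5*z*(10*z - 2*a - 5*m - 8) + (-15*a + 3*m - 11)*(10*z - 2*a - 5*m - 8); both groups contain (10*z - 2*a - 5*m - 8).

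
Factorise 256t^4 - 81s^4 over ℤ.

(4t - 3s)(4t + 3s)(16t^2 + 9s^2)

(4t)⁴ − (3s)⁴ = ((4t)² − (3s)²)((4t)² + (3s)²); the first factor splits again, the second (16t^2 + 9s^2) is irreducible.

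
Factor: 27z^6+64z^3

z^3(3z+4)(9z^2-12z+16)

Factor out z^3 first: what remains is 27z^3+64.
Recognize a sum of cubes with the parts 4 and 3z.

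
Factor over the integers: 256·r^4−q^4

Write as (16·r^2)² − (q^2)², then factor 16·r^2−q^2 once more.

(4·r−q)·(4·r+q)·(16·r^2+q^2)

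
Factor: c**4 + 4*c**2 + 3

(c**2 + 1)*(c**2 + 3)

Substitute u = c**2 to get a quadratic in u, then factor.
c**2 + 3 is irreducible over ℤ (always positive, so no real roots).
c**2 + 1 is irreducible over ℤ (sum of squares).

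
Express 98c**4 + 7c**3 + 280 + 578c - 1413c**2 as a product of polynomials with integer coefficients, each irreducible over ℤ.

Trying the rational-root candidates, c = 7/2 is a root, giving the factor (2c - 7) and quotient 49c**3 + 175c**2 - 94c - 40.
Then c = -2/7 is a root, so (7c + 2) divides it; the quotient is 7c**2 + 23c - 20.
The remaining quadratic factors as (c + 4)(7c - 5).

(2c - 7)(7c + 2)(7c - 5)(c + 4)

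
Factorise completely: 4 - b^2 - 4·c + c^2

(c - b - 2)·(c + b - 2)

Group: c·(c - b - 2) + (b - 2)·(c - b - 2); both groups contain (c - b - 2).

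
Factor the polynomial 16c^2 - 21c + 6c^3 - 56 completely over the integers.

Group as (6c^3 - 21c) + (16c^2 - 56) = 3c(2c^2 - 7) + 8(2c^2 - 7).
Both groups share the factor (2c^2 - 7).

(3c + 8)(2c^2 - 7)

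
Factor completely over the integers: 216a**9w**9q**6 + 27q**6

27q**6(2a**3w**3 + 1)(4a**6w**6 − 2a**3w**3 + 1)

Pull out the common factor 27q**6, leaving 8a**9w**9 + 1.
Recognize a sum of cubes with the parts 2a**3w**3 and 1.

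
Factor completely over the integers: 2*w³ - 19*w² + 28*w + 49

By the rational root theorem, w = 7/2 is a root, giving the factor (2*w - 7) and quotient w² - 6*w - 7.
The remaining quadratic factors as (w - 7)(w + 1).

(2*w - 7)*(w + 1)*(w - 7)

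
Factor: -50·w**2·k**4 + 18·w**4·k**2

Factor out 2·w**2·k**2, leaving 9·w**2 - 25·k**2, which is a difference of two squares.

2·k**2·w**2·(3·w - 5·k)·(3·w + 5·k)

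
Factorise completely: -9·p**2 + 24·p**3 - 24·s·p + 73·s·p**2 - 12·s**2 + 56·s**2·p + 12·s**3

Group: 2·s·(6·s**2 + 25·s·p - 6·s + 24·p**2 - 9·p) + p·(6·s**2 + 25·s·p - 6·s + 24·p**2 - 9·p); both groups contain (6·s**2 + 25·s·p - 6·s + 24·p**2 - 9·p), so (2·s + p) is a factor with cofactor 6·s**2 + 25·s·p - 6·s + 24·p**2 - 9·p.
The cofactor groups again: 6·s**2 + 25·s·p - 6·s + 24·p**2 - 9·p = 3·s·(2·s + 3·p) + (8·p - 3)·(2·s + 3·p); both groups contain (2·s + 3·p), giving (3·s + 8·p - 3)·(2·s + 3·p).

(2·s + 3·p)·(3·s + 8·p - 3)·(2·s + p)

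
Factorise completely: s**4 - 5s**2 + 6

Substitute u = s**2 to get a quadratic in u, then factor.
s**2 - 2 is irreducible over ℤ (2 is not a perfect square).
s**2 - 3 is irreducible over ℤ (3 is not a perfect square).

(s**2 - 2)(s**2 - 3)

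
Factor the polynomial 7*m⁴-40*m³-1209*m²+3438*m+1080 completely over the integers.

Among the possible rational roots, m = 3 is a root, so (m-3) divides it; the quotient is 7*m³-19*m²-1266*m-360.
Next, m = 15 is a root, so (m-15) is a factor; dividing leaves 7*m²+86*m+24.
The remaining quadratic factors as (m+12)(7*m+2).

(7*m+2)*(m+12)*(m-15)*(m-3)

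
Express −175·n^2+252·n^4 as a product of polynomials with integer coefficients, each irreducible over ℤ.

Every term has a factor of 7·n^2. Then 36·n^2−25 = (6·n)² − (5)².

7·n^2·(6·n+5)·(6·n−5)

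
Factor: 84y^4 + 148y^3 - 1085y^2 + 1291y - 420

(2y - 3)(6y - 7)(7y - 4)(y + 5)

By the rational root theorem, y = -5 is a root, giving the factor (y + 5) and quotient 84y^3 - 272y^2 + 275y - 84.
Then y = 3/2 is a root, giving the factor (2y - 3) and quotient 42y^2 - 73y + 28.
The remaining quadratic factors as (6y - 7)(7y - 4).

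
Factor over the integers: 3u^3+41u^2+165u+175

(3u+5)(u+5)(u+7)

Trying the rational-root candidates, u = −5/3 is a root, so (3u+5) is a factor; dividing leaves u^2+12u+35.
The remaining quadratic factors as (u+5)(u+7).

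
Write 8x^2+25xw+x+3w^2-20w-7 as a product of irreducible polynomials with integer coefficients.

Group: x(8x+w-7) + (3w+1)(8x+w-7); both groups contain (8x+w-7).

(x+3w+1)(8x+w-7)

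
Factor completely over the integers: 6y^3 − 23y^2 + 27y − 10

By the rational root theorem, y = 1 is a root, so (y − 1) is a factor; dividing leaves 6y^2 − 17y + 10.
The remaining quadratic factors as (6y − 5)(y − 2).

(6y − 5)(y − 1)(y − 2)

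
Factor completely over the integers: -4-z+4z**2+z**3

By the rational root theorem, z = 1 is a root, so (z-1) is a factor; dividing leaves z**2+5z+4.
The remaining quadratic factors as (z+1)(z+4).

(z+1)(z+4)(z-1)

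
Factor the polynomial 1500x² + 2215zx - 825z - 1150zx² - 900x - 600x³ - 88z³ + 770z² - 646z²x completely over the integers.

Group: 2z(-44z² - 103zx + 55z - 60x² + 60x) + (10x - 15)(-44z² - 103zx + 55z - 60x² + 60x); both groups contain (-44z² - 103zx + 55z - 60x² + 60x), so (2z + 10x - 15) is a factor with cofactor -44z² - 103zx + 55z - 60x² + 60x.
The cofactor groups again: -44z² - 103zx + 55z - 60x² + 60x = -4z(11z + 12x) + (-5x + 5)(11z + 12x); both groups contain (11z + 12x), giving -(4z + 5x - 5)(11z + 12x).

-(2z + 10x - 15)(11z + 12x)(4z + 5x - 5)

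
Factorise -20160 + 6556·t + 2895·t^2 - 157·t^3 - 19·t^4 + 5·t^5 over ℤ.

(5·t - 9)·(t + 4)·(t + 7)·(t^2 - 13·t + 80)

By the rational root theorem, t = -4 is a root, so (t + 4) is a factor; dividing leaves 5·t^4 - 39·t^3 - t^2 + 2899·t - 5040.
Next, t = -7 is a root, so (t + 7) divides it; the quotient is 5·t^3 - 74·t^2 + 517·t - 720.
Then t = 9/5 is a root, so (5·t - 9) divides it; the quotient is t^2 - 13·t + 80.
The quadratic t^2 - 13·t + 80 has discriminant -151 < 0 and is irreducible over ℤ.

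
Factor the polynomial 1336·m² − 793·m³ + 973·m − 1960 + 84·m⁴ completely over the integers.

Testing divisors of the constant over divisors of the leading coefficient, m = 7/3 is a root, giving the factor (3·m − 7) and quotient 28·m³ − 199·m² − 19·m + 280.
Next, m = 7 is a root, so (m − 7) is a factor; dividing leaves 28·m² − 3·m − 40.
The remaining quadratic factors as (7·m + 8)(4·m − 5).

(3·m − 7)·(4·m − 5)·(7·m + 8)·(m − 7)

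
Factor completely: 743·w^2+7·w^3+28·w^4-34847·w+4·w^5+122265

(2·w-11)·(2·w-9)·(w+13)·(w^2+4·w+95)

Testing divisors of the constant over divisors of the leading coefficient, w = -13 is a root, giving the factor (w+13) and quotient 4·w^4-24·w^3+319·w^2-3404·w+9405.
Continuing, w = 9/2 is a root, giving the factor (2·w-9) and quotient 2·w^3-3·w^2+146·w-1045.
Next, w = 11/2 is a root, giving the factor (2·w-11) and quotient w^2+4·w+95.
The quadratic w^2+4·w+95 has discriminant -364 < 0 and is irreducible over ℤ.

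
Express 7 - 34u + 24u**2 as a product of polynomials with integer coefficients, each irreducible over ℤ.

(4u - 1)(6u - 7)

Need a pair with product 24·7 = 168 and sum -34: that's -6 and -28.
Split the middle term: 24u**2 - 6u - 28u + 7 = 6u(4u - 1) - 7(4u - 1).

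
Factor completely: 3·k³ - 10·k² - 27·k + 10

(3·k - 1)·(k + 2)·(k - 5)

Testing divisors of the constant over divisors of the leading coefficient, k = 5 is a root, so (k - 5) divides it; the quotient is 3·k² + 5·k - 2.
The remaining quadratic factors as (3·k - 1)(k + 2).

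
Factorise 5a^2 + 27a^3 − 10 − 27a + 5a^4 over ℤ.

(5a + 2)(a + 1)(a + 5)(a − 1)

By the rational root theorem, a = 1 is a root, so (a − 1) is a factor; dividing leaves 5a^3 + 32a^2 + 37a + 10.
Continuing, a = −2/5 is a root, giving the factor (5a + 2) and quotient a^2 + 6a + 5.
The remaining quadratic factors as (a + 1)(a + 5).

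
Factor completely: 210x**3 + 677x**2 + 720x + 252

(5x + 6)(6x + 7)(7x + 6)

Among the possible rational roots, x = -6/5 is a root, so (5x + 6) divides it; the quotient is 42x**2 + 85x + 42.
The remaining quadratic factors as (6x + 7)(7x + 6).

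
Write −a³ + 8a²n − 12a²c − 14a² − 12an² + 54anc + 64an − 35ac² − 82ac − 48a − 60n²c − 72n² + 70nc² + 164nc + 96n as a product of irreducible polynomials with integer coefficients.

−(a + 5c + 6)(a − 6n + 7c + 8)(a − 2n)

Group: a(−a² + 2an − 5ac − 6a + 10nc + 12n) + (−6n + 7c + 8)(−a² + 2an − 5ac − 6a + 10nc + 12n); both groups contain (−a² + 2an − 5ac − 6a + 10nc + 12n), so (a − 6n + 7c + 8) is a factor with cofactor −a² + 2an − 5ac − 6a + 10nc + 12n.
The cofactor groups again: −a² + 2an − 5ac − 6a + 10nc + 12n = −a(a + 5c + 6) + 2n(a + 5c + 6); both groups contain (a + 5c + 6), giving −(a − 2n)(a + 5c + 6).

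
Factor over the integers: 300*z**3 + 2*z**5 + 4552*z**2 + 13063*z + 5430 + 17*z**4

(2*z + 1)*(z + 10)*(z + 3)*(z**2 − 5*z + 181)

By the rational root theorem, z = −1/2 is a root, giving the factor (2*z + 1) and quotient z**4 + 8*z**3 + 146*z**2 + 2203*z + 5430.
Then z = −3 is a root, so (z + 3) divides it; the quotient is z**3 + 5*z**2 + 131*z + 1810.
Next, z = −10 is a root, so (z + 10) is a factor; dividing leaves z**2 − 5*z + 181.
The quadratic z**2 − 5*z + 181 has discriminant −699 < 0 and is irreducible over ℤ.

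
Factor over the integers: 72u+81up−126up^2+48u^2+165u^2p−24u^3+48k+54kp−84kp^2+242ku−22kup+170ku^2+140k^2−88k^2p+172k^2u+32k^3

(2k+3u)(2k+8u−7p+8)(8k−u+6p+3)

Group: 2k(16k^2+62ku−44kp+70k−8u^2+55up+16u−42p^2+27p+24) + 3u(16k^2+62ku−44kp+70k−8u^2+55up+16u−42p^2+27p+24); both groups contain (16k^2+62ku−44kp+70k−8u^2+55up+16u−42p^2+27p+24), so (2k+3u) is a factor with cofactor 16k^2+62ku−44kp+70k−8u^2+55up+16u−42p^2+27p+24.
The cofactor groups again: 16k^2+62ku−44kp+70k−8u^2+55up+16u−42p^2+27p+24 = 2k(8k−u+6p+3) + (8u−7p+8)(8k−u+6p+3); both groups contain (8k−u+6p+3), giving (2k+8u−7p+8)(8k−u+6p+3).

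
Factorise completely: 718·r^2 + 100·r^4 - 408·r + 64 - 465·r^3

(4·r - 1)·(5·r - 4)·(5·r - 8)·(r - 2)

Among the possible rational roots, r = 1/4 is a root, giving the factor (4·r - 1) and quotient 25·r^3 - 110·r^2 + 152·r - 64.
Continuing, r = 4/5 is a root, so (5·r - 4) divides it; the quotient is 5·r^2 - 18·r + 16.
The remaining quadratic factors as (r - 2)(5·r - 8).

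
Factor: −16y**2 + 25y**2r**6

Every term has a factor of y**2; factoring it out leaves 25r**6 − 16.
Recognize a difference of squares with the parts 5r**3 and 4.

y**2(5r**3 + 4)(5r**3 − 4)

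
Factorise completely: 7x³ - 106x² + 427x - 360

(7x - 8)(x - 5)(x - 9)

By the rational root theorem, x = 9 is a root, so (x - 9) is a factor; dividing leaves 7x² - 43x + 40.
The remaining quadratic factors as (7x - 8)(x - 5).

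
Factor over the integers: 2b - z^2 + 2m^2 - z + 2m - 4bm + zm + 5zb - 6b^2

-(z - 2b - 2m)(z - 3b + m + 1)

Group: -z(z - 3b + m + 1) + (2b + 2m)(z - 3b + m + 1); both groups contain (z - 3b + m + 1).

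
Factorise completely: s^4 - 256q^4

Write as (s^2)² − (16q^2)², then factor s^2 - 16q^2 once more.

(s - 4q)(s + 4q)(s^2 + 16q^2)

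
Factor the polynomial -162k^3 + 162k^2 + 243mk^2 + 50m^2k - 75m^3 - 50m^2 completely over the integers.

Group: 5m(-15m^2 + 37mk - 10m - 18k^2 + 18k) + 9k(-15m^2 + 37mk - 10m - 18k^2 + 18k); both groups contain (-15m^2 + 37mk - 10m - 18k^2 + 18k), so (5m + 9k) is a factor with cofactor -15m^2 + 37mk - 10m - 18k^2 + 18k.
The cofactor groups again: -15m^2 + 37mk - 10m - 18k^2 + 18k = -3m(5m - 9k) + (2k - 2)(5m - 9k); both groups contain (5m - 9k), giving -(3m - 2k + 2)(5m - 9k).

-(3m - 2k + 2)(5m - 9k)(5m + 9k)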